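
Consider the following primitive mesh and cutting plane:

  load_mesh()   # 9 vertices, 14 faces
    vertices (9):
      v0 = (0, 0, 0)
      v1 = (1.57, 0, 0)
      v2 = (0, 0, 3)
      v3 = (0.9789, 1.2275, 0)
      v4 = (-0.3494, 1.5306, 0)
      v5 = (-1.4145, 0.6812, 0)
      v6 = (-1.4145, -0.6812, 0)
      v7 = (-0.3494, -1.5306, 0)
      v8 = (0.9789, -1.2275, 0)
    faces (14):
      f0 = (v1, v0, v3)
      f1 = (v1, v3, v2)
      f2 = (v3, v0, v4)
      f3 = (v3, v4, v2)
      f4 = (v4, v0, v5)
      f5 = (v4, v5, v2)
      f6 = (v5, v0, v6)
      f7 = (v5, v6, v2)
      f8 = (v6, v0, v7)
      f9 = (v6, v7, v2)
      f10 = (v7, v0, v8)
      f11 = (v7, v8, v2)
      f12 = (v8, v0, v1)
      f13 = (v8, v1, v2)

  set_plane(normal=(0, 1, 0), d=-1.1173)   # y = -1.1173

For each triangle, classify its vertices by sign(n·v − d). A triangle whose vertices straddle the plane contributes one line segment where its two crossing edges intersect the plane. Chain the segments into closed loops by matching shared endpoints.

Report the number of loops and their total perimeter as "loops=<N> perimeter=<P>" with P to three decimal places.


Straddling triangles (6 of 14):
  (v6,v0,v7) [++-] → (-0.255053, -1.1173, 0)–(-0.867655, -1.1173, 0)  len=0.6126
  (v6,v7,v2) [+-+] → (-0.867655, -1.1173, 0)–(-0.255053, -1.1173, 0.810074)  len=1.0156
  (v7,v0,v8) [-+-] → (-0.255053, -1.1173, 0)–(0.891018, -1.1173, 0)  len=1.1461
  (v7,v8,v2) [--+] → (0.891018, -1.1173, 0.269328)–(-0.255053, -1.1173, 0.810074)  len=1.2672
  (v8,v0,v1) [-++] → (0.891018, -1.1173, 0)–(1.03197, -1.1173, 0)  len=0.1409
  (v8,v1,v2) [-++] → (1.03197, -1.1173, 0)–(0.891018, -1.1173, 0.269328)  len=0.3040

Chained into 1 loop(s):
  loop 1: 6 segments, perimeter = 4.4865
Total perimeter = 4.486

loops=1 perimeter=4.486


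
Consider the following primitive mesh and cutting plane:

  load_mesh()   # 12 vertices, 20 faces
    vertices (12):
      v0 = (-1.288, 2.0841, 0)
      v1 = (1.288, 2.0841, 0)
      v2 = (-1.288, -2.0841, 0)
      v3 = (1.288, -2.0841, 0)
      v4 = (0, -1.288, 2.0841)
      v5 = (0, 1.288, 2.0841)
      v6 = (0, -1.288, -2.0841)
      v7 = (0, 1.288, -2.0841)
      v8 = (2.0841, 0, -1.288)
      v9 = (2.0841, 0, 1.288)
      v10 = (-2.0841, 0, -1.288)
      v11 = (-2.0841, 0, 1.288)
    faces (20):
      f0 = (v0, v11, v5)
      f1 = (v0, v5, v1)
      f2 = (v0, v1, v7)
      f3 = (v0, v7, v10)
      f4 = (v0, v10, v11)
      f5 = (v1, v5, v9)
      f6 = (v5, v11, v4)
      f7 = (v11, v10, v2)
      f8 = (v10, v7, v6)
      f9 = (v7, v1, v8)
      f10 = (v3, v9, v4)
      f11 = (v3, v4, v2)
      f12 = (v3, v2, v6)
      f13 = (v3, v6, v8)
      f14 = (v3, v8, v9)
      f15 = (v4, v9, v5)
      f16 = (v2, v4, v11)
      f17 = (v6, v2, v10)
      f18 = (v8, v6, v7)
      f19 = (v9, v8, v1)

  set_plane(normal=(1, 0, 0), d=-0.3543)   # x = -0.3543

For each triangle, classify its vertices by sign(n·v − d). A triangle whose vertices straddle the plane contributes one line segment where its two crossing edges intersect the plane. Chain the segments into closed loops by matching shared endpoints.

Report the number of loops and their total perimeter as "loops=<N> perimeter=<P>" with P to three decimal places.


loops=1 perimeter=13.223

Straddling triangles (10 of 20):
  (v0,v11,v5) [--+] → (-0.3543, 1.06904, 1.94876)–(-0.3543, 1.50699, 1.51081)  len=0.6194
  (v0,v5,v1) [-++] → (-0.3543, 1.50699, 1.51081)–(-0.3543, 2.0841, 0)  len=1.6173
  (v0,v1,v7) [-++] → (-0.3543, 2.0841, 0)–(-0.3543, 1.50699, -1.51081)  len=1.6173
  (v0,v7,v10) [-+-] → (-0.3543, 1.50699, -1.51081)–(-0.3543, 1.06904, -1.94876)  len=0.6194
  (v5,v11,v4) [+-+] → (-0.3543, 1.06904, 1.94876)–(-0.3543, -1.06904, 1.94876)  len=2.1381
  (v10,v7,v6) [-++] → (-0.3543, 1.06904, -1.94876)–(-0.3543, -1.06904, -1.94876)  len=2.1381
  (v3,v4,v2) [++-] → (-0.3543, -1.50699, 1.51081)–(-0.3543, -2.0841, 0)  len=1.6173
  (v3,v2,v6) [+-+] → (-0.3543, -2.0841, 0)–(-0.3543, -1.50699, -1.51081)  len=1.6173
  (v2,v4,v11) [-+-] → (-0.3543, -1.50699, 1.51081)–(-0.3543, -1.06904, 1.94876)  len=0.6194
  (v6,v2,v10) [+--] → (-0.3543, -1.50699, -1.51081)–(-0.3543, -1.06904, -1.94876)  len=0.6194

Chained into 1 loop(s):
  loop 1: 10 segments, perimeter = 13.2227
Total perimeter = 13.223


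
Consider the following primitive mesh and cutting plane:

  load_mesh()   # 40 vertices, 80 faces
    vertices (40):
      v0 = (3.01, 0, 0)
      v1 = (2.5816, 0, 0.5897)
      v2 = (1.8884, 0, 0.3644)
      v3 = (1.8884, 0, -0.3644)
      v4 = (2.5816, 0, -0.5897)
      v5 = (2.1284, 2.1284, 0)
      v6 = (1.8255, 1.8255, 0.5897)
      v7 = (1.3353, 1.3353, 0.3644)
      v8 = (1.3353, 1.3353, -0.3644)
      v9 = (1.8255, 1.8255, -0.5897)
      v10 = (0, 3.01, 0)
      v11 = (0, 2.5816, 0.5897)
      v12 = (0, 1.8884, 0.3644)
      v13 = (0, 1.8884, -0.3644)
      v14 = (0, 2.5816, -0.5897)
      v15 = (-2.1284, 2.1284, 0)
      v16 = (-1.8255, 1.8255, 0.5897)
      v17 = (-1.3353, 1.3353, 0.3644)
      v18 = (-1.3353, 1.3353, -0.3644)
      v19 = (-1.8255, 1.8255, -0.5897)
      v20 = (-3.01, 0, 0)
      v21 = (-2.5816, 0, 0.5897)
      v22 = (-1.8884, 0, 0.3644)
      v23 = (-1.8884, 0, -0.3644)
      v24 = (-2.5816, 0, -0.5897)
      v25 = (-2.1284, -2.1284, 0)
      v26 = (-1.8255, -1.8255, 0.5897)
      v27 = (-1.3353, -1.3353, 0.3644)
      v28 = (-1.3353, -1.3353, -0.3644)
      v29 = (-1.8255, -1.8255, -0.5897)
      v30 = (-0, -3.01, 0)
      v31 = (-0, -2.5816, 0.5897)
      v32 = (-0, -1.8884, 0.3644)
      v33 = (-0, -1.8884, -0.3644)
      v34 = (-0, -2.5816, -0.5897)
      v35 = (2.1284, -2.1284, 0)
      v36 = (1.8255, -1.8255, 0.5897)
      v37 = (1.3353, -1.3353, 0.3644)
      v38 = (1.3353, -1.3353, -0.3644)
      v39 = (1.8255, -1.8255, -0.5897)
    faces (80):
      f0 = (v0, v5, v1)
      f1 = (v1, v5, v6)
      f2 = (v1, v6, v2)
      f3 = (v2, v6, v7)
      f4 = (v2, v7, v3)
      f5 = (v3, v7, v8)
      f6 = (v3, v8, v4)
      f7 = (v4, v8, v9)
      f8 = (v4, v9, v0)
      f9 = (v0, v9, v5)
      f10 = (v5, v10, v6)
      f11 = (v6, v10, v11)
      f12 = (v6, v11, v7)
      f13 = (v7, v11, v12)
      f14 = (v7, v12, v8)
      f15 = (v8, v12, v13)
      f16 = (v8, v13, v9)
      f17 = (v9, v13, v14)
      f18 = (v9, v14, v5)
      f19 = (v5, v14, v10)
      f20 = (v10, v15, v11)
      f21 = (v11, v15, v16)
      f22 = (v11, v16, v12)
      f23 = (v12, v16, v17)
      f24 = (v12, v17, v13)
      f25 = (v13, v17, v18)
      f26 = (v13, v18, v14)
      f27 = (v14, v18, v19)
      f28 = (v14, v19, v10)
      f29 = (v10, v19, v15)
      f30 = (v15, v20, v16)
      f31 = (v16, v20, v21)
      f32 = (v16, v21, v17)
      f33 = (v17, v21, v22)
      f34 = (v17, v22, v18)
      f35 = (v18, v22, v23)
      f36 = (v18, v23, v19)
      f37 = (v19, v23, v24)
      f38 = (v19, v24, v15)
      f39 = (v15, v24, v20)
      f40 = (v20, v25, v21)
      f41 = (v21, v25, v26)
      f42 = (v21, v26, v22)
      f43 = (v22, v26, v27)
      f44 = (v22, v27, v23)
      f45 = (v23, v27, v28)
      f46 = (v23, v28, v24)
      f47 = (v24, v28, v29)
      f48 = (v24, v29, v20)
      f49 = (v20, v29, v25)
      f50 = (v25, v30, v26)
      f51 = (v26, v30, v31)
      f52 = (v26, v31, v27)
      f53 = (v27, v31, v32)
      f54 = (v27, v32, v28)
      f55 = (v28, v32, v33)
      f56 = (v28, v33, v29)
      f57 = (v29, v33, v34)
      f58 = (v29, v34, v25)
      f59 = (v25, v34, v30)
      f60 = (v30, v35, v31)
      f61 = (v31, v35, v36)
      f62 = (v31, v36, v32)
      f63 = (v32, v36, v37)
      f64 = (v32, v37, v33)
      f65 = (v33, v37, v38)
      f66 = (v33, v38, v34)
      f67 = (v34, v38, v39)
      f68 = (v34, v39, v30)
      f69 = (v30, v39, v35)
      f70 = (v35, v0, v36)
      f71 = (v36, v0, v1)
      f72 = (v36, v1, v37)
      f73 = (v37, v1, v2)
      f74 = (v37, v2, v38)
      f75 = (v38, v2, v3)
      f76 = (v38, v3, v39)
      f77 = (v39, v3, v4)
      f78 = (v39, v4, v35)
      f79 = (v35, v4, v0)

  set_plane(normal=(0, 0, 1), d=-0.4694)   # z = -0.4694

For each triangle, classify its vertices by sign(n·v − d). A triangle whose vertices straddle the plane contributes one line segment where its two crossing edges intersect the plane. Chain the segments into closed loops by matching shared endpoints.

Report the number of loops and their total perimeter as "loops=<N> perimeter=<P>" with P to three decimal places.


loops=2 perimeter=29.883

Straddling triangles (32 of 80):
  (v3,v8,v4) [++-] → (1.91613, 0.71299, -0.4694)–(2.21146, 0, -0.4694)  len=0.7717
  (v4,v8,v9) [-+-] → (1.91613, 0.71299, -0.4694)–(1.56376, 1.56376, -0.4694)  len=0.9209
  (v4,v9,v0) [--+] → (2.06714, 1.45309, -0.4694)–(2.66899, 0, -0.4694)  len=1.5728
  (v0,v9,v5) [+-+] → (2.06714, 1.45309, -0.4694)–(1.88729, 1.88729, -0.4694)  len=0.4700
  (v8,v13,v9) [++-] → (0.850766, 1.85909, -0.4694)–(1.56376, 1.56376, -0.4694)  len=0.7717
  (v9,v13,v14) [-+-] → (0.850766, 1.85909, -0.4694)–(0, 2.21146, -0.4694)  len=0.9209
  (v9,v14,v5) [--+] → (0.434198, 2.48915, -0.4694)–(1.88729, 1.88729, -0.4694)  len=1.5728
  (v5,v14,v10) [+-+] → (0.434198, 2.48915, -0.4694)–(0, 2.66899, -0.4694)  len=0.4700
  (v13,v18,v14) [++-] → (-0.71299, 1.91613, -0.4694)–(0, 2.21146, -0.4694)  len=0.7717
  (v14,v18,v19) [-+-] → (-0.71299, 1.91613, -0.4694)–(-1.56376, 1.56376, -0.4694)  len=0.9209
  (v14,v19,v10) [--+] → (-1.45309, 2.06714, -0.4694)–(0, 2.66899, -0.4694)  len=1.5728
  (v10,v19,v15) [+-+] → (-1.45309, 2.06714, -0.4694)–(-1.88729, 1.88729, -0.4694)  len=0.4700
  (v18,v23,v19) [++-] → (-1.85909, 0.850766, -0.4694)–(-1.56376, 1.56376, -0.4694)  len=0.7717
  (v19,v23,v24) [-+-] → (-1.85909, 0.850766, -0.4694)–(-2.21146, 0, -0.4694)  len=0.9209
  (v19,v24,v15) [--+] → (-2.48915, 0.434198, -0.4694)–(-1.88729, 1.88729, -0.4694)  len=1.5728
  (v15,v24,v20) [+-+] → (-2.48915, 0.434198, -0.4694)–(-2.66899, 0, -0.4694)  len=0.4700
  (v23,v28,v24) [++-] → (-1.91613, -0.71299, -0.4694)–(-2.21146, 0, -0.4694)  len=0.7717
  (v24,v28,v29) [-+-] → (-1.91613, -0.71299, -0.4694)–(-1.56376, -1.56376, -0.4694)  len=0.9209
  (v24,v29,v20) [--+] → (-2.06714, -1.45309, -0.4694)–(-2.66899, 0, -0.4694)  len=1.5728
  (v20,v29,v25) [+-+] → (-2.06714, -1.45309, -0.4694)–(-1.88729, -1.88729, -0.4694)  len=0.4700
  (v28,v33,v29) [++-] → (-0.850766, -1.85909, -0.4694)–(-1.56376, -1.56376, -0.4694)  len=0.7717
  (v29,v33,v34) [-+-] → (-0.850766, -1.85909, -0.4694)–(0, -2.21146, -0.4694)  len=0.9209
  (v29,v34,v25) [--+] → (-0.434198, -2.48915, -0.4694)–(-1.88729, -1.88729, -0.4694)  len=1.5728
  (v25,v34,v30) [+-+] → (-0.434198, -2.48915, -0.4694)–(0, -2.66899, -0.4694)  len=0.4700
  (v33,v38,v34) [++-] → (0.71299, -1.91613, -0.4694)–(0, -2.21146, -0.4694)  len=0.7717
  (v34,v38,v39) [-+-] → (0.71299, -1.91613, -0.4694)–(1.56376, -1.56376, -0.4694)  len=0.9209
  (v34,v39,v30) [--+] → (1.45309, -2.06714, -0.4694)–(0, -2.66899, -0.4694)  len=1.5728
  (v30,v39,v35) [+-+] → (1.45309, -2.06714, -0.4694)–(1.88729, -1.88729, -0.4694)  len=0.4700
  (v38,v3,v39) [++-] → (1.85909, -0.850766, -0.4694)–(1.56376, -1.56376, -0.4694)  len=0.7717
  (v39,v3,v4) [-+-] → (1.85909, -0.850766, -0.4694)–(2.21146, 0, -0.4694)  len=0.9209
  (v39,v4,v35) [--+] → (2.48915, -0.434198, -0.4694)–(1.88729, -1.88729, -0.4694)  len=1.5728
  (v35,v4,v0) [+-+] → (2.48915, -0.434198, -0.4694)–(2.66899, 0, -0.4694)  len=0.4700

Chained into 2 loop(s):
  loop 1: 16 segments, perimeter = 13.5407
  loop 2: 16 segments, perimeter = 16.3422
Total perimeter = 29.883


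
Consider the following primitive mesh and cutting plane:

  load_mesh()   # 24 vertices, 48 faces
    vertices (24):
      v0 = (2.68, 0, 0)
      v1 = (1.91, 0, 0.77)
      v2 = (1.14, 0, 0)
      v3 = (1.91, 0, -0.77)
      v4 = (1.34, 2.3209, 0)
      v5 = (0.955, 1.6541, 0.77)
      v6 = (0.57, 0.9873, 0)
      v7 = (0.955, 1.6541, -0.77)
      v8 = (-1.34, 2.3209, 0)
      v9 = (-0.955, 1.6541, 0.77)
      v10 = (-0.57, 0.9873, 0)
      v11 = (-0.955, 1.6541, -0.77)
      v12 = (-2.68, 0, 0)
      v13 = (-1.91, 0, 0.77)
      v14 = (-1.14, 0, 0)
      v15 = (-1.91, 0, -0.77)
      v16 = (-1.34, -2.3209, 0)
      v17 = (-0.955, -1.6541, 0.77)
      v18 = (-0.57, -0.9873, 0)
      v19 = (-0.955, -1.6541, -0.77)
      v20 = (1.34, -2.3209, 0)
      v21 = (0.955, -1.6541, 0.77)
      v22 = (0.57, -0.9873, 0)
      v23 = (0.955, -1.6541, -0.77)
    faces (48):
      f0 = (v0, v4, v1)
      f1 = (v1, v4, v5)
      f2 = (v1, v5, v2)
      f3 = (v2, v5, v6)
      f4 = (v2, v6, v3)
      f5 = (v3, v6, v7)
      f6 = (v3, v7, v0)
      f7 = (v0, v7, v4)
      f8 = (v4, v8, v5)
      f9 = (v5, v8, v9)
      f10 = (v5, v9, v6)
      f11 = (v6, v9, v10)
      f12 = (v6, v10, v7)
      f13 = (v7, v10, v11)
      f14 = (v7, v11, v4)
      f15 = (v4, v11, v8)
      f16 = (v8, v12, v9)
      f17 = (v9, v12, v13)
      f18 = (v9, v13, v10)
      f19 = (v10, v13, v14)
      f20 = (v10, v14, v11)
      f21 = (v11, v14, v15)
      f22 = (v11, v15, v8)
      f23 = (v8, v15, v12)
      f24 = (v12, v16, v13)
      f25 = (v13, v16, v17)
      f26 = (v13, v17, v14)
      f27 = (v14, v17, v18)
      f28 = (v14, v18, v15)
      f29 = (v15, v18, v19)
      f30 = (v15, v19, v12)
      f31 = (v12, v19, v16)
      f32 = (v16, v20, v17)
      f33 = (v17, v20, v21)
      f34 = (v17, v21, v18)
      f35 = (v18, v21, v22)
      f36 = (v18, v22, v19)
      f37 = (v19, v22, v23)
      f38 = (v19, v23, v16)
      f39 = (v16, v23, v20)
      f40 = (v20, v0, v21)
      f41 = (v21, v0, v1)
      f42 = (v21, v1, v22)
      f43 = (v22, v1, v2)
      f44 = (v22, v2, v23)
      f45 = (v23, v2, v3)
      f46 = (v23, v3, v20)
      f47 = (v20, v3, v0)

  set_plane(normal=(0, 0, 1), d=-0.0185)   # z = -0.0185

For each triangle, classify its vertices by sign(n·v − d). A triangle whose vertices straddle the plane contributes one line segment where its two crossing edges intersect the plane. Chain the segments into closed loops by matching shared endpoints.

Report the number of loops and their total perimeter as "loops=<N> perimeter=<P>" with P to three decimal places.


Straddling triangles (24 of 48):
  (v2,v6,v3) [++-] → (0.602195, 0.963579, -0.0185)–(1.1585, 0, -0.0185)  len=1.1126
  (v3,v6,v7) [-+-] → (0.602195, 0.963579, -0.0185)–(0.57925, 1.00332, -0.0185)  len=0.0459
  (v3,v7,v0) [--+] → (2.63856, 0.0397414, -0.0185)–(2.6615, 0, -0.0185)  len=0.0459
  (v0,v7,v4) [+-+] → (2.63856, 0.0397414, -0.0185)–(1.33075, 2.30488, -0.0185)  len=2.6156
  (v6,v10,v7) [++-] → (-0.53336, 1.00332, -0.0185)–(0.57925, 1.00332, -0.0185)  len=1.1126
  (v7,v10,v11) [-+-] → (-0.53336, 1.00332, -0.0185)–(-0.57925, 1.00332, -0.0185)  len=0.0459
  (v7,v11,v4) [--+] → (1.28486, 2.30488, -0.0185)–(1.33075, 2.30488, -0.0185)  len=0.0459
  (v4,v11,v8) [+-+] → (1.28486, 2.30488, -0.0185)–(-1.33075, 2.30488, -0.0185)  len=2.6156
  (v10,v14,v11) [++-] → (-1.13556, 0.0397414, -0.0185)–(-0.57925, 1.00332, -0.0185)  len=1.1126
  (v11,v14,v15) [-+-] → (-1.13556, 0.0397414, -0.0185)–(-1.1585, 0, -0.0185)  len=0.0459
  (v11,v15,v8) [--+] → (-1.35369, 2.26514, -0.0185)–(-1.33075, 2.30488, -0.0185)  len=0.0459
  (v8,v15,v12) [+-+] → (-1.35369, 2.26514, -0.0185)–(-2.6615, 0, -0.0185)  len=2.6156
  (v14,v18,v15) [++-] → (-0.602195, -0.963579, -0.0185)–(-1.1585, 0, -0.0185)  len=1.1126
  (v15,v18,v19) [-+-] → (-0.602195, -0.963579, -0.0185)–(-0.57925, -1.00332, -0.0185)  len=0.0459
  (v15,v19,v12) [--+] → (-2.63856, -0.0397414, -0.0185)–(-2.6615, 0, -0.0185)  len=0.0459
  (v12,v19,v16) [+-+] → (-2.63856, -0.0397414, -0.0185)–(-1.33075, -2.30488, -0.0185)  len=2.6156
  (v18,v22,v19) [++-] → (0.53336, -1.00332, -0.0185)–(-0.57925, -1.00332, -0.0185)  len=1.1126
  (v19,v22,v23) [-+-] → (0.53336, -1.00332, -0.0185)–(0.57925, -1.00332, -0.0185)  len=0.0459
  (v19,v23,v16) [--+] → (-1.28486, -2.30488, -0.0185)–(-1.33075, -2.30488, -0.0185)  len=0.0459
  (v16,v23,v20) [+-+] → (-1.28486, -2.30488, -0.0185)–(1.33075, -2.30488, -0.0185)  len=2.6156
  (v22,v2,v23) [++-] → (1.13556, -0.0397414, -0.0185)–(0.57925, -1.00332, -0.0185)  len=1.1126
  (v23,v2,v3) [-+-] → (1.13556, -0.0397414, -0.0185)–(1.1585, 0, -0.0185)  len=0.0459
  (v23,v3,v20) [--+] → (1.35369, -2.26514, -0.0185)–(1.33075, -2.30488, -0.0185)  len=0.0459
  (v20,v3,v0) [+-+] → (1.35369, -2.26514, -0.0185)–(2.6615, 0, -0.0185)  len=2.6156

Chained into 2 loop(s):
  loop 1: 12 segments, perimeter = 6.9511
  loop 2: 12 segments, perimeter = 15.9688
Total perimeter = 22.920

loops=2 perimeter=22.920


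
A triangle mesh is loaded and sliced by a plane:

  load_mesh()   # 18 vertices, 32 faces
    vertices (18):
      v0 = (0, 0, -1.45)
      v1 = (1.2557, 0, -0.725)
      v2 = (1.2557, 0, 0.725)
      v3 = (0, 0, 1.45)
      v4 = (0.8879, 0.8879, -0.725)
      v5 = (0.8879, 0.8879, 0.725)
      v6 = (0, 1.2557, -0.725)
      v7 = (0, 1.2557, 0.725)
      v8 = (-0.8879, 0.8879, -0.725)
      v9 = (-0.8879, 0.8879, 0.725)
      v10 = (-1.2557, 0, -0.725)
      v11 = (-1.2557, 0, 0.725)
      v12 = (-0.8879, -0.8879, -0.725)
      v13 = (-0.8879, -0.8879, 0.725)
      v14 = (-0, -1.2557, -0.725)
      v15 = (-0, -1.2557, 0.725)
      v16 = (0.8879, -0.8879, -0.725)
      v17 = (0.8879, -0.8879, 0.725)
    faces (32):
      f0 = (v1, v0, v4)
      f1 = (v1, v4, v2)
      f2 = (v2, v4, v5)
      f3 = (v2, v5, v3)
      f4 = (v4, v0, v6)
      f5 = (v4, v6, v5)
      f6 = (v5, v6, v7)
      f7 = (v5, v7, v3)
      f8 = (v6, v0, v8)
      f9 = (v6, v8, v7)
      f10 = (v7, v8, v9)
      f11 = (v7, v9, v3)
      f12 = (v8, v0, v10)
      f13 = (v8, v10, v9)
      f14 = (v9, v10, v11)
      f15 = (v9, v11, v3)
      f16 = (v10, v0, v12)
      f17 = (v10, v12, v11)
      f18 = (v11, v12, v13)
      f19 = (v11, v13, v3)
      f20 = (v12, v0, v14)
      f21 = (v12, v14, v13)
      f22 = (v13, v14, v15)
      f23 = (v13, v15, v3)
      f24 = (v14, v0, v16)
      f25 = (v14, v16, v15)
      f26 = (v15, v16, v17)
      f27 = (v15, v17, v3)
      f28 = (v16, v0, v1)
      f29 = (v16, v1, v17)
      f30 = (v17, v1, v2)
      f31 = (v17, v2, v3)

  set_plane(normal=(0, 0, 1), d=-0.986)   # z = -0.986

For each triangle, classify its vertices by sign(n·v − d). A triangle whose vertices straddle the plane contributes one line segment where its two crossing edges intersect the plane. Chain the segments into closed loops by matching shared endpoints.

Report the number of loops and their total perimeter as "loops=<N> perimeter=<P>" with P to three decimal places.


loops=1 perimeter=4.921

Straddling triangles (8 of 32):
  (v1,v0,v4) [+-+] → (0.803648, 0, -0.986)–(0.568256, 0.568256, -0.986)  len=0.6151
  (v4,v0,v6) [+-+] → (0.568256, 0.568256, -0.986)–(0, 0.803648, -0.986)  len=0.6151
  (v6,v0,v8) [+-+] → (0, 0.803648, -0.986)–(-0.568256, 0.568256, -0.986)  len=0.6151
  (v8,v0,v10) [+-+] → (-0.568256, 0.568256, -0.986)–(-0.803648, 0, -0.986)  len=0.6151
  (v10,v0,v12) [+-+] → (-0.803648, 0, -0.986)–(-0.568256, -0.568256, -0.986)  len=0.6151
  (v12,v0,v14) [+-+] → (-0.568256, -0.568256, -0.986)–(0, -0.803648, -0.986)  len=0.6151
  (v14,v0,v16) [+-+] → (0, -0.803648, -0.986)–(0.568256, -0.568256, -0.986)  len=0.6151
  (v16,v0,v1) [+-+] → (0.568256, -0.568256, -0.986)–(0.803648, 0, -0.986)  len=0.6151

Chained into 1 loop(s):
  loop 1: 8 segments, perimeter = 4.9206
Total perimeter = 4.921


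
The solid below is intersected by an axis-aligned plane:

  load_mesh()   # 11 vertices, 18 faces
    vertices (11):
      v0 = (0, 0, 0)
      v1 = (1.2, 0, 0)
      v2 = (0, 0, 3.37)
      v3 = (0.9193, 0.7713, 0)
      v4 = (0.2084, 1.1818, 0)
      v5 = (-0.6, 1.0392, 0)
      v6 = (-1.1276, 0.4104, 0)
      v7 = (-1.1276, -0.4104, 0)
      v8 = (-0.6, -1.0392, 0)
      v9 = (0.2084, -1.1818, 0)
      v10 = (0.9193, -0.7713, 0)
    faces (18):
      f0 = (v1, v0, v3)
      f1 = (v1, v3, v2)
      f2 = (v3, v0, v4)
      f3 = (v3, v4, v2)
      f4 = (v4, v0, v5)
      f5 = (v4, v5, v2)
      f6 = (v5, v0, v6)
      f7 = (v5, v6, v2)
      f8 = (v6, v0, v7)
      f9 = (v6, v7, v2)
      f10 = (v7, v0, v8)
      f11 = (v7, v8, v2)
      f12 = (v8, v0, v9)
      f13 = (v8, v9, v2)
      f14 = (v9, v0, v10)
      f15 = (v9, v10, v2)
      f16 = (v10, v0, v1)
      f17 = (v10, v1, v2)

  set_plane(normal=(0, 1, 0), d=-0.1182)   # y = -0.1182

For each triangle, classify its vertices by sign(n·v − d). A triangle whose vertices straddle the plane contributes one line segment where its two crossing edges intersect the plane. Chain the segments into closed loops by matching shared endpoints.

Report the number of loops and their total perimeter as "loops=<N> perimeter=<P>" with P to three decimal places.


Straddling triangles (10 of 18):
  (v6,v0,v7) [++-] → (-0.324762, -0.1182, 0)–(-1.1276, -0.1182, 0)  len=0.8028
  (v6,v7,v2) [+-+] → (-1.1276, -0.1182, 0)–(-0.324762, -0.1182, 2.3994)  len=2.5302
  (v7,v0,v8) [-+-] → (-0.324762, -0.1182, 0)–(-0.0682448, -0.1182, 0)  len=0.2565
  (v7,v8,v2) [--+] → (-0.0682448, -0.1182, 2.98669)–(-0.324762, -0.1182, 2.3994)  len=0.6409
  (v8,v0,v9) [-+-] → (-0.0682448, -0.1182, 0)–(0.0208435, -0.1182, 0)  len=0.0891
  (v8,v9,v2) [--+] → (0.0208435, -0.1182, 3.03294)–(-0.0682448, -0.1182, 2.98669)  len=0.1004
  (v9,v0,v10) [-+-] → (0.0208435, -0.1182, 0)–(0.140881, -0.1182, 0)  len=0.1200
  (v9,v10,v2) [--+] → (0.140881, -0.1182, 2.85356)–(0.0208435, -0.1182, 3.03294)  len=0.2158
  (v10,v0,v1) [-++] → (0.140881, -0.1182, 0)–(1.15698, -0.1182, 0)  len=1.0161
  (v10,v1,v2) [-++] → (1.15698, -0.1182, 0)–(0.140881, -0.1182, 2.85356)  len=3.0291

Chained into 1 loop(s):
  loop 1: 10 segments, perimeter = 8.8009
Total perimeter = 8.801

loops=1 perimeter=8.801


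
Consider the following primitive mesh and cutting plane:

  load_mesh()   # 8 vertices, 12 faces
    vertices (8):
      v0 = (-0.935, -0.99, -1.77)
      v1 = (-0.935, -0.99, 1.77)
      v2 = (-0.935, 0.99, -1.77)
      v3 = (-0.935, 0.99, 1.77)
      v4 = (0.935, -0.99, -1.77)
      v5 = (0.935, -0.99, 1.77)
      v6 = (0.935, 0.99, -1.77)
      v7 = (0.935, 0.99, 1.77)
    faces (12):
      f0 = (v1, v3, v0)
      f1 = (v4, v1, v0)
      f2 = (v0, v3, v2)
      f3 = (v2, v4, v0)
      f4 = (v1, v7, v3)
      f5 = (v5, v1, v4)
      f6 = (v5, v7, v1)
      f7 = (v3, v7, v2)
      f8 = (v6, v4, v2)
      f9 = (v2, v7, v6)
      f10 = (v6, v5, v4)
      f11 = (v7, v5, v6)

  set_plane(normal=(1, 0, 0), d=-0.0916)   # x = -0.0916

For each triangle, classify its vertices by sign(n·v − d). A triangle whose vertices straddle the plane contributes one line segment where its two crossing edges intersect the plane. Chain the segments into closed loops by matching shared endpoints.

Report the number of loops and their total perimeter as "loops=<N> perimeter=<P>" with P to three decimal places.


Straddling triangles (8 of 12):
  (v4,v1,v0) [+--] → (-0.0916, -0.99, 0.173403)–(-0.0916, -0.99, -1.77)  len=1.9434
  (v2,v4,v0) [-+-] → (-0.0916, 0.0969882, -1.77)–(-0.0916, -0.99, -1.77)  len=1.0870
  (v1,v7,v3) [-+-] → (-0.0916, -0.0969882, 1.77)–(-0.0916, 0.99, 1.77)  len=1.0870
  (v5,v1,v4) [+-+] → (-0.0916, -0.99, 1.77)–(-0.0916, -0.99, 0.173403)  len=1.5966
  (v5,v7,v1) [++-] → (-0.0916, -0.0969882, 1.77)–(-0.0916, -0.99, 1.77)  len=0.8930
  (v3,v7,v2) [-+-] → (-0.0916, 0.99, 1.77)–(-0.0916, 0.99, -0.173403)  len=1.9434
  (v6,v4,v2) [++-] → (-0.0916, 0.0969882, -1.77)–(-0.0916, 0.99, -1.77)  len=0.8930
  (v2,v7,v6) [-++] → (-0.0916, 0.99, -0.173403)–(-0.0916, 0.99, -1.77)  len=1.5966

Chained into 1 loop(s):
  loop 1: 8 segments, perimeter = 11.0400
Total perimeter = 11.040

loops=1 perimeter=11.040


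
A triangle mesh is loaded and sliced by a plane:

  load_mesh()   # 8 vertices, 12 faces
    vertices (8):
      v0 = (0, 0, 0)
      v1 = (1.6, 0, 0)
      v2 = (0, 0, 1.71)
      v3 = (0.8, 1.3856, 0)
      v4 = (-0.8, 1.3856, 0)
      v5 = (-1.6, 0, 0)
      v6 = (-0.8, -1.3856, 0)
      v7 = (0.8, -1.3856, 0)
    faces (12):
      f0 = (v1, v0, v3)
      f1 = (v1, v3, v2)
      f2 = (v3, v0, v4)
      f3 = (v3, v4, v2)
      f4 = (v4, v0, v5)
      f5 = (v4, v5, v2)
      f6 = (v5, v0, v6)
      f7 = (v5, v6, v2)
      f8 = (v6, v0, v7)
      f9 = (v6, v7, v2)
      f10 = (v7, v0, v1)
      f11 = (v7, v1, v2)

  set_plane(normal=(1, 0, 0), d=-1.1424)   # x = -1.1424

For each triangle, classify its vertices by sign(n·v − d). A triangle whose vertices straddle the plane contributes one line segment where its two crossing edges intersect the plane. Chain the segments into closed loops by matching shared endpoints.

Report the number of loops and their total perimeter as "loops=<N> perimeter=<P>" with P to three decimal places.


loops=1 perimeter=3.448

Straddling triangles (4 of 12):
  (v4,v0,v5) [++-] → (-1.1424, 0, 0)–(-1.1424, 0.792563, 0)  len=0.7926
  (v4,v5,v2) [+-+] → (-1.1424, 0.792563, 0)–(-1.1424, 0, 0.48906)  len=0.9313
  (v5,v0,v6) [-++] → (-1.1424, 0, 0)–(-1.1424, -0.792563, 0)  len=0.7926
  (v5,v6,v2) [-++] → (-1.1424, -0.792563, 0)–(-1.1424, 0, 0.48906)  len=0.9313

Chained into 1 loop(s):
  loop 1: 4 segments, perimeter = 3.4477
Total perimeter = 3.448


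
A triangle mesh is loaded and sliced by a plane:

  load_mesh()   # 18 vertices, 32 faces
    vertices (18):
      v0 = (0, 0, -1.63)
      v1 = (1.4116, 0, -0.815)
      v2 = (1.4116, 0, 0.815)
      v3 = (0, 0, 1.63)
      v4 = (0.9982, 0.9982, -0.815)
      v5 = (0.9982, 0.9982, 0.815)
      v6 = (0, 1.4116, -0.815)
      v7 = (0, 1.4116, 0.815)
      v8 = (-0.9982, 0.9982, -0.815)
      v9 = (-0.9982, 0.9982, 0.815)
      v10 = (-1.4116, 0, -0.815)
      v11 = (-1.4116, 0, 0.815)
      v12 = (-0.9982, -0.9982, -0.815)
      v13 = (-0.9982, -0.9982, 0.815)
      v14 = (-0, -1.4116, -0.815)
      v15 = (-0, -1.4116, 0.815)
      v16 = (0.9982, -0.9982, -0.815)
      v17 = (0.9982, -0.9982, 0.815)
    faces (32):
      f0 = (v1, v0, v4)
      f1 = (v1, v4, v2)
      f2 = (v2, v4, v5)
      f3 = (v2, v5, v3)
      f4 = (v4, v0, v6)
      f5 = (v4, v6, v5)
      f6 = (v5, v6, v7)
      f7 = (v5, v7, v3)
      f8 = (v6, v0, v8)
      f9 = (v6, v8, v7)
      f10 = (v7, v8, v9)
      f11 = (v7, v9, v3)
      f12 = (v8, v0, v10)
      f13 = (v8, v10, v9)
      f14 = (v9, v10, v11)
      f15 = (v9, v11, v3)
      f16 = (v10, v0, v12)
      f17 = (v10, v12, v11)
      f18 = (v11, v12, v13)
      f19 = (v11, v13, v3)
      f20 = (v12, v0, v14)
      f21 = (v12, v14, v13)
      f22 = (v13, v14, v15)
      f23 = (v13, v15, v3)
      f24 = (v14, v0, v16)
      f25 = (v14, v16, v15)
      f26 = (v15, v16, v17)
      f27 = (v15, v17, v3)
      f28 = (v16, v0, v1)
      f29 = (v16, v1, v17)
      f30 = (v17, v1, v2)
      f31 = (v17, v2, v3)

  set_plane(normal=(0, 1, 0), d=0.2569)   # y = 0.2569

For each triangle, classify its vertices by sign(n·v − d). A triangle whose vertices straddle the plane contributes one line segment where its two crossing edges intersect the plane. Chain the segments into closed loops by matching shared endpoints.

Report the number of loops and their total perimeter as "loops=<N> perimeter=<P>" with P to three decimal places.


loops=1 perimeter=9.159

Straddling triangles (12 of 32):
  (v1,v0,v4) [--+] → (0.2569, 0.2569, -1.42025)–(1.30521, 0.2569, -0.815)  len=1.2105
  (v1,v4,v2) [-+-] → (1.30521, 0.2569, -0.815)–(1.30521, 0.2569, 0.395498)  len=1.2105
  (v2,v4,v5) [-++] → (1.30521, 0.2569, 0.395498)–(1.30521, 0.2569, 0.815)  len=0.4195
  (v2,v5,v3) [-+-] → (1.30521, 0.2569, 0.815)–(0.2569, 0.2569, 1.42025)  len=1.2105
  (v4,v0,v6) [+-+] → (0.2569, 0.2569, -1.42025)–(0, 0.2569, -1.48168)  len=0.2641
  (v5,v7,v3) [++-] → (0, 0.2569, 1.48168)–(0.2569, 0.2569, 1.42025)  len=0.2641
  (v6,v0,v8) [+-+] → (0, 0.2569, -1.48168)–(-0.2569, 0.2569, -1.42025)  len=0.2641
  (v7,v9,v3) [++-] → (-0.2569, 0.2569, 1.42025)–(0, 0.2569, 1.48168)  len=0.2641
  (v8,v0,v10) [+--] → (-0.2569, 0.2569, -1.42025)–(-1.30521, 0.2569, -0.815)  len=1.2105
  (v8,v10,v9) [+-+] → (-1.30521, 0.2569, -0.815)–(-1.30521, 0.2569, -0.395498)  len=0.4195
  (v9,v10,v11) [+--] → (-1.30521, 0.2569, -0.395498)–(-1.30521, 0.2569, 0.815)  len=1.2105
  (v9,v11,v3) [+--] → (-1.30521, 0.2569, 0.815)–(-0.2569, 0.2569, 1.42025)  len=1.2105

Chained into 1 loop(s):
  loop 1: 12 segments, perimeter = 9.1585
Total perimeter = 9.159


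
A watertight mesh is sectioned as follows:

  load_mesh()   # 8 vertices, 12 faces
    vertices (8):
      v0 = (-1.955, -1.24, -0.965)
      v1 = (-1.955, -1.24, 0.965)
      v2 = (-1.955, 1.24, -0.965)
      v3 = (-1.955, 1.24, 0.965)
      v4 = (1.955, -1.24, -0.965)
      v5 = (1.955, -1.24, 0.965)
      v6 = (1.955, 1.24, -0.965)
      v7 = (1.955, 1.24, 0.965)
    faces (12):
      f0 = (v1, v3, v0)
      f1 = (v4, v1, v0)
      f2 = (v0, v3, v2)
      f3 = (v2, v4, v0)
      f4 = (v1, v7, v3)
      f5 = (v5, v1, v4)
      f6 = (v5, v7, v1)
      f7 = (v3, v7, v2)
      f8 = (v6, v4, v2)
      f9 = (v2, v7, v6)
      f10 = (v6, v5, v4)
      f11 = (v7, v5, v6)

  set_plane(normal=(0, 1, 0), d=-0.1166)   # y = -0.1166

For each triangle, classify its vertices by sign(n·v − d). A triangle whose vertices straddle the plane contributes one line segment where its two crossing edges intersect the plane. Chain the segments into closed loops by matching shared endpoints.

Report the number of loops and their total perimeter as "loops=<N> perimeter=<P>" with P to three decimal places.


Straddling triangles (8 of 12):
  (v1,v3,v0) [-+-] → (-1.955, -0.1166, 0.965)–(-1.955, -0.1166, -0.0907411)  len=1.0557
  (v0,v3,v2) [-++] → (-1.955, -0.1166, -0.0907411)–(-1.955, -0.1166, -0.965)  len=0.8743
  (v2,v4,v0) [+--] → (0.183833, -0.1166, -0.965)–(-1.955, -0.1166, -0.965)  len=2.1388
  (v1,v7,v3) [-++] → (-0.183833, -0.1166, 0.965)–(-1.955, -0.1166, 0.965)  len=1.7712
  (v5,v7,v1) [-+-] → (1.955, -0.1166, 0.965)–(-0.183833, -0.1166, 0.965)  len=2.1388
  (v6,v4,v2) [+-+] → (1.955, -0.1166, -0.965)–(0.183833, -0.1166, -0.965)  len=1.7712
  (v6,v5,v4) [+--] → (1.955, -0.1166, 0.0907411)–(1.955, -0.1166, -0.965)  len=1.0557
  (v7,v5,v6) [+-+] → (1.955, -0.1166, 0.965)–(1.955, -0.1166, 0.0907411)  len=0.8743

Chained into 1 loop(s):
  loop 1: 8 segments, perimeter = 11.6800
Total perimeter = 11.680

loops=1 perimeter=11.680


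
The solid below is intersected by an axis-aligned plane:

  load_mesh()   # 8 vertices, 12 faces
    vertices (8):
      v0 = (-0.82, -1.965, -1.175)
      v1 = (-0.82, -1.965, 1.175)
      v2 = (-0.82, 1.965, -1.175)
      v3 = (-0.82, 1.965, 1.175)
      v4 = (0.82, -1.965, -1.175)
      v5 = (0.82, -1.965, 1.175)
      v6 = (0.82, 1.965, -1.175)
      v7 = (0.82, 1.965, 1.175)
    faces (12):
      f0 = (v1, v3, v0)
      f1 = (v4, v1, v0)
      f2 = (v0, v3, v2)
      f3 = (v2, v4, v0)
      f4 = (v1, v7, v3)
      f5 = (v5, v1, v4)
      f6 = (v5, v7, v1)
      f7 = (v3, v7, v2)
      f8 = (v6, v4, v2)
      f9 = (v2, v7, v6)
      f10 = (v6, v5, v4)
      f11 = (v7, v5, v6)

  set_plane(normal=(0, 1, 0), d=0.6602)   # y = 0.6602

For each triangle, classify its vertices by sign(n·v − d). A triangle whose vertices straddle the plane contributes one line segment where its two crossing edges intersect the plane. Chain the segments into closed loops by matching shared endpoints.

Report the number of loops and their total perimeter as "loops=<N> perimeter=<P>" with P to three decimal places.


Straddling triangles (8 of 12):
  (v1,v3,v0) [-+-] → (-0.82, 0.6602, 1.175)–(-0.82, 0.6602, 0.394776)  len=0.7802
  (v0,v3,v2) [-++] → (-0.82, 0.6602, 0.394776)–(-0.82, 0.6602, -1.175)  len=1.5698
  (v2,v4,v0) [+--] → (-0.275503, 0.6602, -1.175)–(-0.82, 0.6602, -1.175)  len=0.5445
  (v1,v7,v3) [-++] → (0.275503, 0.6602, 1.175)–(-0.82, 0.6602, 1.175)  len=1.0955
  (v5,v7,v1) [-+-] → (0.82, 0.6602, 1.175)–(0.275503, 0.6602, 1.175)  len=0.5445
  (v6,v4,v2) [+-+] → (0.82, 0.6602, -1.175)–(-0.275503, 0.6602, -1.175)  len=1.0955
  (v6,v5,v4) [+--] → (0.82, 0.6602, -0.394776)–(0.82, 0.6602, -1.175)  len=0.7802
  (v7,v5,v6) [+-+] → (0.82, 0.6602, 1.175)–(0.82, 0.6602, -0.394776)  len=1.5698

Chained into 1 loop(s):
  loop 1: 8 segments, perimeter = 7.9800
Total perimeter = 7.980

loops=1 perimeter=7.980


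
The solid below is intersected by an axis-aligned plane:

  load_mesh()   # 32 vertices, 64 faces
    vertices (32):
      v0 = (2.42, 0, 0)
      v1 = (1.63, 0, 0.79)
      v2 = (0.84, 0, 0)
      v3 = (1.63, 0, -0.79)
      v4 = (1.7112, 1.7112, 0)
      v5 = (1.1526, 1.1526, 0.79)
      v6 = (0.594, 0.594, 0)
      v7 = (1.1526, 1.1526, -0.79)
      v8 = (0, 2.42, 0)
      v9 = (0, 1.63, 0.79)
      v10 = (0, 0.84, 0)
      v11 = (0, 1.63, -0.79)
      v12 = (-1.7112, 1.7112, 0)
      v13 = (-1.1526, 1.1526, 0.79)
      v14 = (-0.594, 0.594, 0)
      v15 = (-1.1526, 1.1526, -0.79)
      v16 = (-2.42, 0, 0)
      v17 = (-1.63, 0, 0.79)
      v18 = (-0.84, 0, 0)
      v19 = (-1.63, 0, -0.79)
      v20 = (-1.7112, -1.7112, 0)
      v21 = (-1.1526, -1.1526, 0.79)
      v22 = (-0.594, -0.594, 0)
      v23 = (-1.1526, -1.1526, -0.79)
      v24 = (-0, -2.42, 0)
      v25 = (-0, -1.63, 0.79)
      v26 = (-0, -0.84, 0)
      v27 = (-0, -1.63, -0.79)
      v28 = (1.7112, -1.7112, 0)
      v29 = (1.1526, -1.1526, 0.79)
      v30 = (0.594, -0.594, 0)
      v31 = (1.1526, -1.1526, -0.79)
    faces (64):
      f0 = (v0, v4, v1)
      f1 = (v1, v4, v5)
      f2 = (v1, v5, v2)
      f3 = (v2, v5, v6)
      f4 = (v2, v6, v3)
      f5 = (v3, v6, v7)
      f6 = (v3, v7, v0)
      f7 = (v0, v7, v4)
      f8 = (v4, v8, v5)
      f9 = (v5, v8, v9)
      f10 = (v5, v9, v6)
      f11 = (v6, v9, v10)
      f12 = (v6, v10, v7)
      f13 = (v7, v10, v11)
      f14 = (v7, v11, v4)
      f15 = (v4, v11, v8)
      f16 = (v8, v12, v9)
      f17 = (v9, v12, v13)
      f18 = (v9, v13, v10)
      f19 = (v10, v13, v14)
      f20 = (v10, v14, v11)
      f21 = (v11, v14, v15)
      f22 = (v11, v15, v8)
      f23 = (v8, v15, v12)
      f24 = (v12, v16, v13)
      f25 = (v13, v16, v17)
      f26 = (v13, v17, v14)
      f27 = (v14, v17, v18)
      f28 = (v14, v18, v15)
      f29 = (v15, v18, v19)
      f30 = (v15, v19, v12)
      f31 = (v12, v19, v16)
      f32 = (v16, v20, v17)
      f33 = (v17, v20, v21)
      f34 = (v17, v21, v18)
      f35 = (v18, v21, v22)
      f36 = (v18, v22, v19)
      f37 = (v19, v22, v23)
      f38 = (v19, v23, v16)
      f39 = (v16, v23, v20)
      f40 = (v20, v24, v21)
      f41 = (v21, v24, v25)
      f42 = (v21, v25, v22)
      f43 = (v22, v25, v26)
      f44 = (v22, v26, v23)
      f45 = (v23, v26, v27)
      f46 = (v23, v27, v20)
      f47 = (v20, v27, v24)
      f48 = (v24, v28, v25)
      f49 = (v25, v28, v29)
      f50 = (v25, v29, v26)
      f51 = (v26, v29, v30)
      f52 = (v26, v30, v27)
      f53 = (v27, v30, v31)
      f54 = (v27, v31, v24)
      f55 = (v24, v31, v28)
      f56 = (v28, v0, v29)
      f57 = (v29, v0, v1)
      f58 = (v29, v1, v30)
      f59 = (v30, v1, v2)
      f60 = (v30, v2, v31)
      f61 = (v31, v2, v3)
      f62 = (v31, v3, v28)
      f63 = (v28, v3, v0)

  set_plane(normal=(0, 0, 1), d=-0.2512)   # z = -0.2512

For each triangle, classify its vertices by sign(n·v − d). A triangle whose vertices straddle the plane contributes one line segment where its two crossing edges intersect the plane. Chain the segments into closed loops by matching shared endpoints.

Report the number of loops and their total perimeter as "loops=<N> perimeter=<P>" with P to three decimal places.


loops=2 perimeter=19.961

Straddling triangles (32 of 64):
  (v2,v6,v3) [++-] → (0.923422, 0.405123, -0.2512)–(1.0912, 0, -0.2512)  len=0.4385
  (v3,v6,v7) [-+-] → (0.923422, 0.405123, -0.2512)–(0.771621, 0.771621, -0.2512)  len=0.3967
  (v3,v7,v0) [--+] → (2.017, 0.366498, -0.2512)–(2.1688, 0, -0.2512)  len=0.3967
  (v0,v7,v4) [+-+] → (2.017, 0.366498, -0.2512)–(1.53358, 1.53358, -0.2512)  len=1.2632
  (v6,v10,v7) [++-] → (0.366498, 0.939399, -0.2512)–(0.771621, 0.771621, -0.2512)  len=0.4385
  (v7,v10,v11) [-+-] → (0.366498, 0.939399, -0.2512)–(0, 1.0912, -0.2512)  len=0.3967
  (v7,v11,v4) [--+] → (1.16708, 1.68538, -0.2512)–(1.53358, 1.53358, -0.2512)  len=0.3967
  (v4,v11,v8) [+-+] → (1.16708, 1.68538, -0.2512)–(0, 2.1688, -0.2512)  len=1.2632
  (v10,v14,v11) [++-] → (-0.405123, 0.923422, -0.2512)–(0, 1.0912, -0.2512)  len=0.4385
  (v11,v14,v15) [-+-] → (-0.405123, 0.923422, -0.2512)–(-0.771621, 0.771621, -0.2512)  len=0.3967
  (v11,v15,v8) [--+] → (-0.366498, 2.017, -0.2512)–(0, 2.1688, -0.2512)  len=0.3967
  (v8,v15,v12) [+-+] → (-0.366498, 2.017, -0.2512)–(-1.53358, 1.53358, -0.2512)  len=1.2632
  (v14,v18,v15) [++-] → (-0.939399, 0.366498, -0.2512)–(-0.771621, 0.771621, -0.2512)  len=0.4385
  (v15,v18,v19) [-+-] → (-0.939399, 0.366498, -0.2512)–(-1.0912, 0, -0.2512)  len=0.3967
  (v15,v19,v12) [--+] → (-1.68538, 1.16708, -0.2512)–(-1.53358, 1.53358, -0.2512)  len=0.3967
  (v12,v19,v16) [+-+] → (-1.68538, 1.16708, -0.2512)–(-2.1688, 0, -0.2512)  len=1.2632
  (v18,v22,v19) [++-] → (-0.923422, -0.405123, -0.2512)–(-1.0912, 0, -0.2512)  len=0.4385
  (v19,v22,v23) [-+-] → (-0.923422, -0.405123, -0.2512)–(-0.771621, -0.771621, -0.2512)  len=0.3967
  (v19,v23,v16) [--+] → (-2.017, -0.366498, -0.2512)–(-2.1688, 0, -0.2512)  len=0.3967
  (v16,v23,v20) [+-+] → (-2.017, -0.366498, -0.2512)–(-1.53358, -1.53358, -0.2512)  len=1.2632
  (v22,v26,v23) [++-] → (-0.366498, -0.939399, -0.2512)–(-0.771621, -0.771621, -0.2512)  len=0.4385
  (v23,v26,v27) [-+-] → (-0.366498, -0.939399, -0.2512)–(0, -1.0912, -0.2512)  len=0.3967
  (v23,v27,v20) [--+] → (-1.16708, -1.68538, -0.2512)–(-1.53358, -1.53358, -0.2512)  len=0.3967
  (v20,v27,v24) [+-+] → (-1.16708, -1.68538, -0.2512)–(0, -2.1688, -0.2512)  len=1.2632
  (v26,v30,v27) [++-] → (0.405123, -0.923422, -0.2512)–(0, -1.0912, -0.2512)  len=0.4385
  (v27,v30,v31) [-+-] → (0.405123, -0.923422, -0.2512)–(0.771621, -0.771621, -0.2512)  len=0.3967
  (v27,v31,v24) [--+] → (0.366498, -2.017, -0.2512)–(0, -2.1688, -0.2512)  len=0.3967
  (v24,v31,v28) [+-+] → (0.366498, -2.017, -0.2512)–(1.53358, -1.53358, -0.2512)  len=1.2632
  (v30,v2,v31) [++-] → (0.939399, -0.366498, -0.2512)–(0.771621, -0.771621, -0.2512)  len=0.4385
  (v31,v2,v3) [-+-] → (0.939399, -0.366498, -0.2512)–(1.0912, 0, -0.2512)  len=0.3967
  (v31,v3,v28) [--+] → (1.68538, -1.16708, -0.2512)–(1.53358, -1.53358, -0.2512)  len=0.3967
  (v28,v3,v0) [+-+] → (1.68538, -1.16708, -0.2512)–(2.1688, 0, -0.2512)  len=1.2632

Chained into 2 loop(s):
  loop 1: 16 segments, perimeter = 6.6815
  loop 2: 16 segments, perimeter = 13.2794
Total perimeter = 19.961


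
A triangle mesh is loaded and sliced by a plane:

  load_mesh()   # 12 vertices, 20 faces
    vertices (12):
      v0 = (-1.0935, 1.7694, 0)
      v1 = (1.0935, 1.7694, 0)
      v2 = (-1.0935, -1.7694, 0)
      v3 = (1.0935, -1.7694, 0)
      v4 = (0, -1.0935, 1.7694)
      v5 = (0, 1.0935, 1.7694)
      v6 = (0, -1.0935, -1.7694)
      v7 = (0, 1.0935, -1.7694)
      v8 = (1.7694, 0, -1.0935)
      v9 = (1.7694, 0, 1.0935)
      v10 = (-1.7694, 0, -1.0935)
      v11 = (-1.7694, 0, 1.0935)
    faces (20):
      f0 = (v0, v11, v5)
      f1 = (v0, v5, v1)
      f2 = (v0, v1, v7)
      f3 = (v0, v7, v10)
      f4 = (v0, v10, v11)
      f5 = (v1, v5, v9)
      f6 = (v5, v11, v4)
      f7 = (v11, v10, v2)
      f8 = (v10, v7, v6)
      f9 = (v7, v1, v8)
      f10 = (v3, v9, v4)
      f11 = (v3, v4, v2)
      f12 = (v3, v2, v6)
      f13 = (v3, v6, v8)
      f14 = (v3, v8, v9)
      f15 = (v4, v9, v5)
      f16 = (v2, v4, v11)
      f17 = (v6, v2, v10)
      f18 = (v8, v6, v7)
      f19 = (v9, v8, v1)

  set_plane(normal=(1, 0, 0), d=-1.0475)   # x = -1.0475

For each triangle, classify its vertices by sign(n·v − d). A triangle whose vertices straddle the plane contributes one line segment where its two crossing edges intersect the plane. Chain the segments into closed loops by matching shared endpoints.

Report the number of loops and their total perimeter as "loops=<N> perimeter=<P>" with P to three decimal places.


Straddling triangles (10 of 20):
  (v0,v11,v5) [--+] → (-1.0475, 0.446139, 1.36926)–(-1.0475, 1.74097, 0.0744329)  len=1.8312
  (v0,v5,v1) [-++] → (-1.0475, 1.74097, 0.0744329)–(-1.0475, 1.7694, 0)  len=0.0797
  (v0,v1,v7) [-++] → (-1.0475, 1.7694, 0)–(-1.0475, 1.74097, -0.0744329)  len=0.0797
  (v0,v7,v10) [-+-] → (-1.0475, 1.74097, -0.0744329)–(-1.0475, 0.446139, -1.36926)  len=1.8312
  (v5,v11,v4) [+-+] → (-1.0475, 0.446139, 1.36926)–(-1.0475, -0.446139, 1.36926)  len=0.8923
  (v10,v7,v6) [-++] → (-1.0475, 0.446139, -1.36926)–(-1.0475, -0.446139, -1.36926)  len=0.8923
  (v3,v4,v2) [++-] → (-1.0475, -1.74097, 0.0744329)–(-1.0475, -1.7694, 0)  len=0.0797
  (v3,v2,v6) [+-+] → (-1.0475, -1.7694, 0)–(-1.0475, -1.74097, -0.0744329)  len=0.0797
  (v2,v4,v11) [-+-] → (-1.0475, -1.74097, 0.0744329)–(-1.0475, -0.446139, 1.36926)  len=1.8312
  (v6,v2,v10) [+--] → (-1.0475, -1.74097, -0.0744329)–(-1.0475, -0.446139, -1.36926)  len=1.8312

Chained into 1 loop(s):
  loop 1: 10 segments, perimeter = 9.4279
Total perimeter = 9.428

loops=1 perimeter=9.428
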